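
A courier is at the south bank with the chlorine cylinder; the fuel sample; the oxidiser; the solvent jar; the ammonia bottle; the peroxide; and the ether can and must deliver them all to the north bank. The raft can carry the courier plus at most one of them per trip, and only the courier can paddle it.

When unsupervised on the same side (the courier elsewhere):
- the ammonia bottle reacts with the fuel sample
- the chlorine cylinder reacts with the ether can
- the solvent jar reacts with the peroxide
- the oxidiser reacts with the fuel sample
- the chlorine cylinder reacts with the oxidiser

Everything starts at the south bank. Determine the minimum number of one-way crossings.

impossible

Whatever the first load, the items left behind include a forbidden pair without the courier. No opening move is safe, so no plan exists.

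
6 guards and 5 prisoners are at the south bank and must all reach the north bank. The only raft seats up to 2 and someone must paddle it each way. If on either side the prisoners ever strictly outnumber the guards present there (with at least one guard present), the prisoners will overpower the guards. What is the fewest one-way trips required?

19

Counting alone: each trip to the north bank takes at most 2 across and each return brings at least 1 back, so after t trips out (and t−1 returns) at most 2t − (t−1) of the 11 are across; that first reaches 11 at t = 10, so at least 19 crossings are needed.
The plan below uses exactly 19 crossings, so it is optimal:
1. 2 prisoners → the north bank.  (the south bank: 6G 3P; the north bank: 0G 2P)
2. 1 prisoner ← the south bank.  (the south bank: 6G 4P; the north bank: 0G 1P)
3. 2 prisoners → the north bank.  (the south bank: 6G 2P; the north bank: 0G 3P)
4. 1 prisoner ← the south bank.  (the south bank: 6G 3P; the north bank: 0G 2P)
5. 2 guards → the north bank.  (the south bank: 4G 3P; the north bank: 2G 2P)
6. 1 prisoner ← the south bank.  (the south bank: 4G 4P; the north bank: 2G 1P)
7. 1 guard and 1 prisoner → the north bank.  (the south bank: 3G 3P; the north bank: 3G 2P)
8. 1 guard ← the south bank.  (the south bank: 4G 3P; the north bank: 2G 2P)
9. 1 guard and 1 prisoner → the north bank.  (the south bank: 3G 2P; the north bank: 3G 3P)
10. 1 prisoner ← the south bank.  (the south bank: 3G 3P; the north bank: 3G 2P)
11. 1 guard and 1 prisoner → the north bank.  (the south bank: 2G 2P; the north bank: 4G 3P)
12. 1 guard ← the south bank.  (the south bank: 3G 2P; the north bank: 3G 3P)
13. 1 guard and 1 prisoner → the north bank.  (the south bank: 2G 1P; the north bank: 4G 4P)
14. 1 prisoner ← the south bank.  (the south bank: 2G 2P; the north bank: 4G 3P)
15. 1 guard and 1 prisoner → the north bank.  (the south bank: 1G 1P; the north bank: 5G 4P)
16. 1 guard ← the south bank.  (the south bank: 2G 1P; the north bank: 4G 4P)
17. 1 guard and 1 prisoner → the north bank.  (the south bank: 1G 0P; the north bank: 5G 5P)
18. 1 prisoner ← the south bank.  (the south bank: 1G 1P; the north bank: 5G 4P)
19. 1 guard and 1 prisoner → the north bank.  (the south bank: 0G 0P; the north bank: 6G 5P)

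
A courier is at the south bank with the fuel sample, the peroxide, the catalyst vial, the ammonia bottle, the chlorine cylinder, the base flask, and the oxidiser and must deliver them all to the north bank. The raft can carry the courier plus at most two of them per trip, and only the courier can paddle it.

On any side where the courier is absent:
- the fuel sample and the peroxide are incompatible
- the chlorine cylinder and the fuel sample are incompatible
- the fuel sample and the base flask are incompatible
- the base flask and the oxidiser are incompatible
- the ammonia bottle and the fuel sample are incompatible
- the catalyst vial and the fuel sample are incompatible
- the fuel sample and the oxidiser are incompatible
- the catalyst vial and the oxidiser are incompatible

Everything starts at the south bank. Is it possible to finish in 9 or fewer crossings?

No

Counting alone: the courier can take at most 2 across per trip to the north bank, so moving all 7 needs at least 4 loaded trips out, with a return between consecutive ones — at least 7 crossings.
The safety rule pushes this higher. Following every safe sequence of crossings, the most of the 7 that can be at the north bank as the raft arrives there on crossings 7, 9 is 5, 6 respectively — never all 7.
So the move cannot be finished within 9 crossings. (The shortest complete plan takes 11:)
1. Courier goes to the north bank with the fuel sample and the oxidiser.
2. Courier goes back to the south bank with the fuel sample.
3. Courier goes to the north bank with the fuel sample and the peroxide.
4. Courier goes back to the south bank with the fuel sample.
5. Courier goes to the north bank with the ammonia bottle and the fuel sample.
6. Courier goes back to the south bank with the fuel sample.
7. Courier goes to the north bank with the chlorine cylinder and the fuel sample.
8. Courier goes back to the south bank with the fuel sample.
9. Courier goes to the north bank with the base flask and the catalyst vial.
10. Courier goes back to the south bank with the oxidiser.
11. Courier goes to the north bank with the fuel sample and the oxidiser.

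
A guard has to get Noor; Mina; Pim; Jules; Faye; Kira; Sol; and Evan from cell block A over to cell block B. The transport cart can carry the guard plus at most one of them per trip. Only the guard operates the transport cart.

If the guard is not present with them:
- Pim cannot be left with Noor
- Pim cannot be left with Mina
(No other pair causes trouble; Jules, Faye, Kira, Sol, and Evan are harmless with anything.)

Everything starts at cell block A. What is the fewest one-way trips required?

Counting alone: the guard can take at most 1 across per trip to cell block B, so moving all 8 needs at least 8 loaded trips out, with a return between consecutive ones — at least 15 crossings.
The safety rule pushes this higher. Following every safe sequence of crossings, the most of the 8 that can be at cell block B as the transport cart arrives there on crossing 15 is 7 — never all 8.
So no plan with fewer than 17 crossings exists, and this one achieves 17:
1. Guard goes to cell block B with Pim.  [cell block A: Evan, Faye, Jules, Kira, Mina, Noor, Sol | cell block B: Pim]
2. Guard goes back to cell block A alone.  [cell block A: Evan, Faye, Jules, Kira, Mina, Noor, Sol | cell block B: Pim]
3. Guard goes to cell block B with Noor.  [cell block A: Evan, Faye, Jules, Kira, Mina, Sol | cell block B: Noor, Pim]
4. Guard goes back to cell block A with Pim.  [cell block A: Evan, Faye, Jules, Kira, Mina, Pim, Sol | cell block B: Noor]
5. Guard goes to cell block B with Mina.  [cell block A: Evan, Faye, Jules, Kira, Pim, Sol | cell block B: Mina, Noor]
6. Guard goes back to cell block A alone.  [cell block A: Evan, Faye, Jules, Kira, Pim, Sol | cell block B: Mina, Noor]
7. Guard goes to cell block B with Jules.  [cell block A: Evan, Faye, Kira, Pim, Sol | cell block B: Jules, Mina, Noor]
8. Guard goes back to cell block A alone.  [cell block A: Evan, Faye, Kira, Pim, Sol | cell block B: Jules, Mina, Noor]
9. Guard goes to cell block B with Faye.  [cell block A: Evan, Kira, Pim, Sol | cell block B: Faye, Jules, Mina, Noor]
10. Guard goes back to cell block A alone.  [cell block A: Evan, Kira, Pim, Sol | cell block B: Faye, Jules, Mina, Noor]
11. Guard goes to cell block B with Kira.  [cell block A: Evan, Pim, Sol | cell block B: Faye, Jules, Kira, Mina, Noor]
12. Guard goes back to cell block A alone.  [cell block A: Evan, Pim, Sol | cell block B: Faye, Jules, Kira, Mina, Noor]
13. Guard goes to cell block B with Sol.  [cell block A: Evan, Pim | cell block B: Faye, Jules, Kira, Mina, Noor, Sol]
14. Guard goes back to cell block A alone.  [cell block A: Evan, Pim | cell block B: Faye, Jules, Kira, Mina, Noor, Sol]
15. Guard goes to cell block B with Evan.  [cell block A: Pim | cell block B: Evan, Faye, Jules, Kira, Mina, Noor, Sol]
16. Guard goes back to cell block A alone.  [cell block A: Pim | cell block B: Evan, Faye, Jules, Kira, Mina, Noor, Sol]
17. Guard goes to cell block B with Pim.  [cell block A: — | cell block B: Evan, Faye, Jules, Kira, Mina, Noor, Pim, Sol]

17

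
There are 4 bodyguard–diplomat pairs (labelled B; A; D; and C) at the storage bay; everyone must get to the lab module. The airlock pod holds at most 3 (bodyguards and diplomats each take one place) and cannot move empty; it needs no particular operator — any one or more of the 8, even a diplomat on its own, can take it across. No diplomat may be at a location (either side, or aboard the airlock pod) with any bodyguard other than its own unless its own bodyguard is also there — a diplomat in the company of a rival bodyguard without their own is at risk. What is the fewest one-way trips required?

Counting alone: each trip to the lab module takes at most 3 across and each return brings at least 1 back, so after t trips out (and t−1 returns) at most 3t − (t−1) of the 8 are across; that first reaches 8 at t = 4, so at least 7 crossings are needed.
The safety rule pushes this higher. Following every safe sequence of crossings, the most of the 8 that can be at the lab module as the airlock pod arrives there on crossing 7 is 7 — never all 8.
So no plan with fewer than 9 crossings exists, and this one achieves 9:
1. bodyguard B and diplomat B cross → the lab module.
2. bodyguard B crosses ← the storage bay.
3. bodyguard A, bodyguard B, and diplomat A cross → the lab module.
4. bodyguard B and diplomat B cross ← the storage bay.
5. bodyguard B, bodyguard C, and bodyguard D cross → the lab module.
6. diplomat A crosses ← the storage bay.
7. diplomat A and diplomat B cross → the lab module.
8. diplomat B crosses ← the storage bay.
9. diplomat B, diplomat C, and diplomat D cross → the lab module.

9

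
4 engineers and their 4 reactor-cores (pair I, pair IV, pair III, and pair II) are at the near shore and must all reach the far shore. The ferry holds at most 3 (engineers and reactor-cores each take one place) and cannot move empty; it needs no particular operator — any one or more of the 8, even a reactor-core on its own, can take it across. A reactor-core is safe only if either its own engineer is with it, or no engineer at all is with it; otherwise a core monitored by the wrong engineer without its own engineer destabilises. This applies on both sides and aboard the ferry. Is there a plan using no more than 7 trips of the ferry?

No

Counting alone: each trip to the far shore takes at most 3 across and each return brings at least 1 back, so after t trips out (and t−1 returns) at most 3t − (t−1) of the 8 are across; that first reaches 8 at t = 4, so at least 7 crossings are needed.
The safety rule pushes this higher. Following every safe sequence of crossings, the most of the 8 that can be at the far shore as the ferry arrives there on crossing 7 is 7 — never all 8.
So the move cannot be finished within 7 crossings. (The shortest complete plan takes 9:)
1. engineer I and reactor-core I cross → the far shore.
2. engineer I crosses ← the near shore.
3. engineer I, engineer IV, and reactor-core IV cross → the far shore.
4. engineer I and reactor-core I cross ← the near shore.
5. engineer I, engineer II, and engineer III cross → the far shore.
6. reactor-core IV crosses ← the near shore.
7. reactor-core I and reactor-core IV cross → the far shore.
8. reactor-core I crosses ← the near shore.
9. reactor-core I, reactor-core II, and reactor-core III cross → the far shore.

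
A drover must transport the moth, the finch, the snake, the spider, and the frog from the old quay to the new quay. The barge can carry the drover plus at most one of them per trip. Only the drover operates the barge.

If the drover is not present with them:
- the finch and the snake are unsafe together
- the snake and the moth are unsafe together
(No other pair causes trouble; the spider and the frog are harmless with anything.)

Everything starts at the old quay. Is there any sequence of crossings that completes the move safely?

Yes

1. Drover goes to the new quay with the snake.
2. Drover goes back to the old quay alone.
3. Drover goes to the new quay with the moth.
4. Drover goes back to the old quay with the snake.
5. Drover goes to the new quay with the finch.
6. Drover goes back to the old quay alone.
7. Drover goes to the new quay with the spider.
8. Drover goes back to the old quay alone.
9. Drover goes to the new quay with the frog.
10. Drover goes back to the old quay alone.
11. Drover goes to the new quay with the snake.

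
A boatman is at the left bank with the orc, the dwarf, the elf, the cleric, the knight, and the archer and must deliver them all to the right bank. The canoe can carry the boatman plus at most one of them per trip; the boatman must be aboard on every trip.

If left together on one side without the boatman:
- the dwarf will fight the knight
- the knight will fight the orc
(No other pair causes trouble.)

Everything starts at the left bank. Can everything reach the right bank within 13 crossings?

Yes

Yes — this plan uses 13 crossings (≤ 13):
1. Boatman goes to the right bank with the knight.
2. Boatman goes back to the left bank alone.
3. Boatman goes to the right bank with the orc.
4. Boatman goes back to the left bank with the knight.
5. Boatman goes to the right bank with the dwarf.
6. Boatman goes back to the left bank alone.
7. Boatman goes to the right bank with the elf.
8. Boatman goes back to the left bank alone.
9. Boatman goes to the right bank with the cleric.
10. Boatman goes back to the left bank alone.
11. Boatman goes to the right bank with the archer.
12. Boatman goes back to the left bank alone.
13. Boatman goes to the right bank with the knight.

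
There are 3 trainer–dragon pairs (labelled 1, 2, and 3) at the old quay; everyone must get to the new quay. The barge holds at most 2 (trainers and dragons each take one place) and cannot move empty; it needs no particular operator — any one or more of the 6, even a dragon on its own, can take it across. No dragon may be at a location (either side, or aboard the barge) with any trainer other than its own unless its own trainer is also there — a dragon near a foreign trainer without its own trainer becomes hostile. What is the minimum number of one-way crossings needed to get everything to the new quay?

Counting alone: each trip to the new quay takes at most 2 across and each return brings at least 1 back, so after t trips out (and t−1 returns) at most 2t − (t−1) of the 6 are across; that first reaches 6 at t = 5, so at least 9 crossings are needed.
The safety rule pushes this higher. Following every safe sequence of crossings, the most of the 6 that can be at the new quay as the barge arrives there on crossing 9 is 5 — never all 6.
So no plan with fewer than 11 crossings exists, and this one achieves 11:
1. dragon 1 and trainer 1 cross → the new quay.
2. trainer 1 crosses ← the old quay.
3. dragon 2 and dragon 3 cross → the new quay.
4. dragon 1 crosses ← the old quay.
5. trainer 2 and trainer 3 cross → the new quay.
6. dragon 2 and trainer 2 cross ← the old quay.
7. trainer 1 and trainer 2 cross → the new quay.
8. dragon 3 crosses ← the old quay.
9. dragon 1 and dragon 2 cross → the new quay.
10. trainer 3 crosses ← the old quay.
11. dragon 3 and trainer 3 cross → the new quay.

11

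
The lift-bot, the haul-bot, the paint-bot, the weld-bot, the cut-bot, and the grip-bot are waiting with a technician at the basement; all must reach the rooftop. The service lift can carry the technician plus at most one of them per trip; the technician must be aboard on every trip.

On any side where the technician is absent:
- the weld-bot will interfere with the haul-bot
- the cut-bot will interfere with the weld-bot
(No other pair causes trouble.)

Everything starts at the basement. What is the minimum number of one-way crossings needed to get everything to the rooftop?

13

Counting alone: the technician can take at most 1 across per trip to the rooftop, so moving all 6 needs at least 6 loaded trips out, with a return between consecutive ones — at least 11 crossings.
The safety rule pushes this higher. Following every safe sequence of crossings, the most of the 6 that can be at the rooftop as the service lift arrives there on crossing 11 is 5 — never all 6.
So no plan with fewer than 13 crossings exists, and this one achieves 13:
1. Technician goes to the rooftop with the weld-bot.  [the basement: the cut-bot, the grip-bot, the haul-bot, the lift-bot, the paint-bot | the rooftop: the weld-bot]
2. Technician goes back to the basement alone.  [the basement: the cut-bot, the grip-bot, the haul-bot, the lift-bot, the paint-bot | the rooftop: the weld-bot]
3. Technician goes to the rooftop with the lift-bot.  [the basement: the cut-bot, the grip-bot, the haul-bot, the paint-bot | the rooftop: the lift-bot, the weld-bot]
4. Technician goes back to the basement alone.  [the basement: the cut-bot, the grip-bot, the haul-bot, the paint-bot | the rooftop: the lift-bot, the weld-bot]
5. Technician goes to the rooftop with the haul-bot.  [the basement: the cut-bot, the grip-bot, the paint-bot | the rooftop: the haul-bot, the lift-bot, the weld-bot]
6. Technician goes back to the basement with the weld-bot.  [the basement: the cut-bot, the grip-bot, the paint-bot, the weld-bot | the rooftop: the haul-bot, the lift-bot]
7. Technician goes to the rooftop with the cut-bot.  [the basement: the grip-bot, the paint-bot, the weld-bot | the rooftop: the cut-bot, the haul-bot, the lift-bot]
8. Technician goes back to the basement alone.  [the basement: the grip-bot, the paint-bot, the weld-bot | the rooftop: the cut-bot, the haul-bot, the lift-bot]
9. Technician goes to the rooftop with the paint-bot.  [the basement: the grip-bot, the weld-bot | the rooftop: the cut-bot, the haul-bot, the lift-bot, the paint-bot]
10. Technician goes back to the basement alone.  [the basement: the grip-bot, the weld-bot | the rooftop: the cut-bot, the haul-bot, the lift-bot, the paint-bot]
11. Technician goes to the rooftop with the grip-bot.  [the basement: the weld-bot | the rooftop: the cut-bot, the grip-bot, the haul-bot, the lift-bot, the paint-bot]
12. Technician goes back to the basement alone.  [the basement: the weld-bot | the rooftop: the cut-bot, the grip-bot, the haul-bot, the lift-bot, the paint-bot]
13. Technician goes to the rooftop with the weld-bot.  [the basement: — | the rooftop: the cut-bot, the grip-bot, the haul-bot, the lift-bot, the paint-bot, the weld-bot]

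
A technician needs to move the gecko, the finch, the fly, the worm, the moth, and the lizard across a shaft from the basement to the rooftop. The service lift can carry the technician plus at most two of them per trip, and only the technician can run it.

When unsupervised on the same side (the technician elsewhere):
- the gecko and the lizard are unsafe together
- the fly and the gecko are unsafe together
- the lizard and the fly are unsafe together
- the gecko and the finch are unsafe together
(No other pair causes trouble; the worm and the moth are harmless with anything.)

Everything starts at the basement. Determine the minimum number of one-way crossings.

Counting alone: the technician can take at most 2 across per trip to the rooftop, so moving all 6 needs at least 3 loaded trips out, with a return between consecutive ones — at least 5 crossings.
The safety rule pushes this higher. Following every safe sequence of crossings, the most of the 6 that can be at the rooftop as the service lift arrives there on crossings 5, 7 is 4, 5 respectively — never all 6.
So no plan with fewer than 9 crossings exists, and this one achieves 9:
1. Technician goes to the rooftop with the fly and the gecko.
2. Technician goes back to the basement with the gecko.
3. Technician goes to the rooftop with the finch and the gecko.
4. Technician goes back to the basement with the gecko.
5. Technician goes to the rooftop with the gecko and the worm.
6. Technician goes back to the basement with the gecko.
7. Technician goes to the rooftop with the gecko and the moth.
8. Technician goes back to the basement with the gecko.
9. Technician goes to the rooftop with the gecko and the lizard.

9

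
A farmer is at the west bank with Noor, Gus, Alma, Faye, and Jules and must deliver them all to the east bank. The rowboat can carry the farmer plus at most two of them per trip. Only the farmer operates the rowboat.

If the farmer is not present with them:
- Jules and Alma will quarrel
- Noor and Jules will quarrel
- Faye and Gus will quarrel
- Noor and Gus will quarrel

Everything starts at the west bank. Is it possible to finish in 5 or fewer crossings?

Counting alone: the farmer can take at most 2 across per trip to the east bank, so moving all 5 needs at least 3 loaded trips out, with a return between consecutive ones — at least 5 crossings.
The safety rule pushes this higher. Following every safe sequence of crossings, the most of the 5 that can be at the east bank as the rowboat arrives there on crossing 5 is 4 — never all 5.
So the move cannot be finished within 5 crossings. (The shortest complete plan takes 7:)
1. Farmer goes to the east bank with Gus and Jules.  [the west bank: Alma, Faye, Noor | the east bank: Gus, Jules]
2. Farmer goes back to the west bank alone.  [the west bank: Alma, Faye, Noor | the east bank: Gus, Jules]
3. Farmer goes to the east bank with Noor.  [the west bank: Alma, Faye | the east bank: Gus, Jules, Noor]
4. Farmer goes back to the west bank with Gus and Jules.  [the west bank: Alma, Faye, Gus, Jules | the east bank: Noor]
5. Farmer goes to the east bank with Alma and Faye.  [the west bank: Gus, Jules | the east bank: Alma, Faye, Noor]
6. Farmer goes back to the west bank alone.  [the west bank: Gus, Jules | the east bank: Alma, Faye, Noor]
7. Farmer goes to the east bank with Gus and Jules.  [the west bank: — | the east bank: Alma, Faye, Gus, Jules, Noor]

No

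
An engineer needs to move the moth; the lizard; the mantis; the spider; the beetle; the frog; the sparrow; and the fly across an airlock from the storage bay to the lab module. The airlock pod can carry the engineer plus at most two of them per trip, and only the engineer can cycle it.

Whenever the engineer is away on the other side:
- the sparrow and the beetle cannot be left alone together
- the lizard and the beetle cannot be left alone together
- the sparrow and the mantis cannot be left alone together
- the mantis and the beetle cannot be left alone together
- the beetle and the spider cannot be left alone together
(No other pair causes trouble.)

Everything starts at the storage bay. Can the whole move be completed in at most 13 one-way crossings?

Yes

Yes — this plan uses 13 crossings (≤ 13):
1. Engineer goes to the lab module with the beetle and the mantis.  [the storage bay: the fly, the frog, the lizard, the moth, the sparrow, the spider | the lab module: the beetle, the mantis]
2. Engineer goes back to the storage bay with the mantis.  [the storage bay: the fly, the frog, the lizard, the mantis, the moth, the sparrow, the spider | the lab module: the beetle]
3. Engineer goes to the lab module with the mantis and the moth.  [the storage bay: the fly, the frog, the lizard, the sparrow, the spider | the lab module: the beetle, the mantis, the moth]
4. Engineer goes back to the storage bay with the mantis.  [the storage bay: the fly, the frog, the lizard, the mantis, the sparrow, the spider | the lab module: the beetle, the moth]
5. Engineer goes to the lab module with the lizard and the mantis.  [the storage bay: the fly, the frog, the sparrow, the spider | the lab module: the beetle, the lizard, the mantis, the moth]
6. Engineer goes back to the storage bay with the beetle.  [the storage bay: the beetle, the fly, the frog, the sparrow, the spider | the lab module: the lizard, the mantis, the moth]
7. Engineer goes to the lab module with the beetle and the spider.  [the storage bay: the fly, the frog, the sparrow | the lab module: the beetle, the lizard, the mantis, the moth, the spider]
8. Engineer goes back to the storage bay with the beetle.  [the storage bay: the beetle, the fly, the frog, the sparrow | the lab module: the lizard, the mantis, the moth, the spider]
9. Engineer goes to the lab module with the beetle and the frog.  [the storage bay: the fly, the sparrow | the lab module: the beetle, the frog, the lizard, the mantis, the moth, the spider]
10. Engineer goes back to the storage bay with the beetle.  [the storage bay: the beetle, the fly, the sparrow | the lab module: the frog, the lizard, the mantis, the moth, the spider]
11. Engineer goes to the lab module with the beetle and the fly.  [the storage bay: the sparrow | the lab module: the beetle, the fly, the frog, the lizard, the mantis, the moth, the spider]
12. Engineer goes back to the storage bay with the beetle.  [the storage bay: the beetle, the sparrow | the lab module: the fly, the frog, the lizard, the mantis, the moth, the spider]
13. Engineer goes to the lab module with the beetle and the sparrow.  [the storage bay: — | the lab module: the beetle, the fly, the frog, the lizard, the mantis, the moth, the sparrow, the spider]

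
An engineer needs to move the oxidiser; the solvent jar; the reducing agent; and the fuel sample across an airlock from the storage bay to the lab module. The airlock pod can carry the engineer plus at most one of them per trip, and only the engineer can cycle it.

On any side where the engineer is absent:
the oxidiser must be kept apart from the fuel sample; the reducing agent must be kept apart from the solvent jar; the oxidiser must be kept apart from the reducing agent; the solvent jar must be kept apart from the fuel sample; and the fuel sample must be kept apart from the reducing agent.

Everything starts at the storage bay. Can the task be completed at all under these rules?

No

Whatever the first load, the items left behind include a forbidden pair without the engineer. No opening move is safe, so no plan exists.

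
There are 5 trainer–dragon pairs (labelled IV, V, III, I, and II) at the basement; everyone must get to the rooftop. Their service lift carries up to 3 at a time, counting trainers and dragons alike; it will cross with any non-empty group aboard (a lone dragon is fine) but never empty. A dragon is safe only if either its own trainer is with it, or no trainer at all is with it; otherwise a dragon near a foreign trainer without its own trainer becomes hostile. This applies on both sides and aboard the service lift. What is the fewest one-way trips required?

Counting alone: each trip to the rooftop takes at most 3 across and each return brings at least 1 back, so after t trips out (and t−1 returns) at most 3t − (t−1) of the 10 are across; that first reaches 10 at t = 5, so at least 9 crossings are needed.
The safety rule pushes this higher. Following every safe sequence of crossings, the most of the 10 that can be at the rooftop as the service lift arrives there on crossing 9 is 9 — never all 10.
So no plan with fewer than 11 crossings exists, and this one achieves 11:
1. dragon IV and trainer IV cross → the rooftop.
2. trainer IV crosses ← the basement.
3. dragon I, dragon III, and dragon V cross → the rooftop.
4. dragon IV crosses ← the basement.
5. trainer I, trainer III, and trainer V cross → the rooftop.
6. dragon V and trainer V cross ← the basement.
7. trainer II, trainer IV, and trainer V cross → the rooftop.
8. dragon III crosses ← the basement.
9. dragon IV and dragon V cross → the rooftop.
10. dragon IV crosses ← the basement.
11. dragon II, dragon III, and dragon IV cross → the rooftop.

11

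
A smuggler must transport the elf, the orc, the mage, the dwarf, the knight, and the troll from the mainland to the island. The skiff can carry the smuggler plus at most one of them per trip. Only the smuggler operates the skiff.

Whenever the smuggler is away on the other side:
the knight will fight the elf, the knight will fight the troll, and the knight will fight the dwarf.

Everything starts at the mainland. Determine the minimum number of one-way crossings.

impossible

Following every safe sequence of crossings from the start, the most of the 6 that can be at the island as the skiff arrives there on crossings 1, 3, 5, 7 is 1, 2, 3, 4 respectively; the best ever achieved is 4 of 6.
From crossing 9 on, no configuration arises that was not already reachable earlier: only 36 distinct safe configurations (who is on which side, and where the skiff is) can ever be reached, none of them has everyone across, and every continuation just revisits them. So no valid plan exists.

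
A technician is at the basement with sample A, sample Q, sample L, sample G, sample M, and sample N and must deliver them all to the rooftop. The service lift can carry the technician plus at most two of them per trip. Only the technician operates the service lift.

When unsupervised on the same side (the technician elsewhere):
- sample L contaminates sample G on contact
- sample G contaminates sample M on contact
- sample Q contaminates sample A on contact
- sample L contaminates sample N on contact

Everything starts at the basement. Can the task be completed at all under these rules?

Whatever the first load, the items left behind include a forbidden pair without the technician. No opening move is safe, so no plan exists.

No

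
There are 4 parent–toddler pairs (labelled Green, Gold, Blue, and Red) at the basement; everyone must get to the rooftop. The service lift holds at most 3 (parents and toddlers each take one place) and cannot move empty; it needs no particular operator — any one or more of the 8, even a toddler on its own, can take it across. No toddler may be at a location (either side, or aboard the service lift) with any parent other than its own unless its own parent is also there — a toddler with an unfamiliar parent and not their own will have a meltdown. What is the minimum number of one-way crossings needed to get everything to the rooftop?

Counting alone: each trip to the rooftop takes at most 3 across and each return brings at least 1 back, so after t trips out (and t−1 returns) at most 3t − (t−1) of the 8 are across; that first reaches 8 at t = 4, so at least 7 crossings are needed.
The safety rule pushes this higher. Following every safe sequence of crossings, the most of the 8 that can be at the rooftop as the service lift arrives there on crossing 7 is 7 — never all 8.
So no plan with fewer than 9 crossings exists, and this one achieves 9:
1. parent Green and toddler Green cross → the rooftop.
2. parent Green crosses ← the basement.
3. parent Gold, parent Green, and toddler Gold cross → the rooftop.
4. parent Green and toddler Green cross ← the basement.
5. parent Blue, parent Green, and parent Red cross → the rooftop.
6. toddler Gold crosses ← the basement.
7. toddler Gold and toddler Green cross → the rooftop.
8. toddler Green crosses ← the basement.
9. toddler Blue, toddler Green, and toddler Red cross → the rooftop.

9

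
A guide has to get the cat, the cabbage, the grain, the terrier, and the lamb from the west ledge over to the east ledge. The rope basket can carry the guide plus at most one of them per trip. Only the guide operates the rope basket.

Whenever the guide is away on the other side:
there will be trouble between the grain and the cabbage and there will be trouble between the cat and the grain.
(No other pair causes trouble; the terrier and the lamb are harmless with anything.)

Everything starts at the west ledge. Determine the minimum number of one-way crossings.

Counting alone: the guide can take at most 1 across per trip to the east ledge, so moving all 5 needs at least 5 loaded trips out, with a return between consecutive ones — at least 9 crossings.
The safety rule pushes this higher. Following every safe sequence of crossings, the most of the 5 that can be at the east ledge as the rope basket arrives there on crossing 9 is 4 — never all 5.
So no plan with fewer than 11 crossings exists, and this one achieves 11:
1. Guide goes to the east ledge with the grain.  [the west ledge: the cabbage, the cat, the lamb, the terrier | the east ledge: the grain]
2. Guide goes back to the west ledge alone.  [the west ledge: the cabbage, the cat, the lamb, the terrier | the east ledge: the grain]
3. Guide goes to the east ledge with the cat.  [the west ledge: the cabbage, the lamb, the terrier | the east ledge: the cat, the grain]
4. Guide goes back to the west ledge with the grain.  [the west ledge: the cabbage, the grain, the lamb, the terrier | the east ledge: the cat]
5. Guide goes to the east ledge with the cabbage.  [the west ledge: the grain, the lamb, the terrier | the east ledge: the cabbage, the cat]
6. Guide goes back to the west ledge alone.  [the west ledge: the grain, the lamb, the terrier | the east ledge: the cabbage, the cat]
7. Guide goes to the east ledge with the terrier.  [the west ledge: the grain, the lamb | the east ledge: the cabbage, the cat, the terrier]
8. Guide goes back to the west ledge alone.  [the west ledge: the grain, the lamb | the east ledge: the cabbage, the cat, the terrier]
9. Guide goes to the east ledge with the lamb.  [the west ledge: the grain | the east ledge: the cabbage, the cat, the lamb, the terrier]
10. Guide goes back to the west ledge alone.  [the west ledge: the grain | the east ledge: the cabbage, the cat, the lamb, the terrier]
11. Guide goes to the east ledge with the grain.  [the west ledge: — | the east ledge: the cabbage, the cat, the grain, the lamb, the terrier]

11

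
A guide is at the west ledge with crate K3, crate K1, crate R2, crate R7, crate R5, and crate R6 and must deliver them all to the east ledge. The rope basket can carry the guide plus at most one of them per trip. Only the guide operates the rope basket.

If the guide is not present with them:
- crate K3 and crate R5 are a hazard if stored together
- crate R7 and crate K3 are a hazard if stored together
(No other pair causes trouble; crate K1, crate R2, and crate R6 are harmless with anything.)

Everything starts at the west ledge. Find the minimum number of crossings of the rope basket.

Counting alone: the guide can take at most 1 across per trip to the east ledge, so moving all 6 needs at least 6 loaded trips out, with a return between consecutive ones — at least 11 crossings.
The safety rule pushes this higher. Following every safe sequence of crossings, the most of the 6 that can be at the east ledge as the rope basket arrives there on crossing 11 is 5 — never all 6.
So no plan with fewer than 13 crossings exists, and this one achieves 13:
1. Guide goes to the east ledge with crate K3.  [the west ledge: crate K1, crate R2, crate R5, crate R6, crate R7 | the east ledge: crate K3]
2. Guide goes back to the west ledge alone.  [the west ledge: crate K1, crate R2, crate R5, crate R6, crate R7 | the east ledge: crate K3]
3. Guide goes to the east ledge with crate K1.  [the west ledge: crate R2, crate R5, crate R6, crate R7 | the east ledge: crate K1, crate K3]
4. Guide goes back to the west ledge alone.  [the west ledge: crate R2, crate R5, crate R6, crate R7 | the east ledge: crate K1, crate K3]
5. Guide goes to the east ledge with crate R2.  [the west ledge: crate R5, crate R6, crate R7 | the east ledge: crate K1, crate K3, crate R2]
6. Guide goes back to the west ledge alone.  [the west ledge: crate R5, crate R6, crate R7 | the east ledge: crate K1, crate K3, crate R2]
7. Guide goes to the east ledge with crate R7.  [the west ledge: crate R5, crate R6 | the east ledge: crate K1, crate K3, crate R2, crate R7]
8. Guide goes back to the west ledge with crate K3.  [the west ledge: crate K3, crate R5, crate R6 | the east ledge: crate K1, crate R2, crate R7]
9. Guide goes to the east ledge with crate R5.  [the west ledge: crate K3, crate R6 | the east ledge: crate K1, crate R2, crate R5, crate R7]
10. Guide goes back to the west ledge alone.  [the west ledge: crate K3, crate R6 | the east ledge: crate K1, crate R2, crate R5, crate R7]
11. Guide goes to the east ledge with crate R6.  [the west ledge: crate K3 | the east ledge: crate K1, crate R2, crate R5, crate R6, crate R7]
12. Guide goes back to the west ledge alone.  [the west ledge: crate K3 | the east ledge: crate K1, crate R2, crate R5, crate R6, crate R7]
13. Guide goes to the east ledge with crate K3.  [the west ledge: — | the east ledge: crate K1, crate K3, crate R2, crate R5, crate R6, crate R7]

13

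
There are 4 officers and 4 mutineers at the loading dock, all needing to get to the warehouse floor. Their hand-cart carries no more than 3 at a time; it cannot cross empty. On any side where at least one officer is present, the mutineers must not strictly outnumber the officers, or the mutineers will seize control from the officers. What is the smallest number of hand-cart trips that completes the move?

9

Counting alone: each trip to the warehouse floor takes at most 3 across and each return brings at least 1 back, so after t trips out (and t−1 returns) at most 3t − (t−1) of the 8 are across; that first reaches 8 at t = 4, so at least 7 crossings are needed.
The safety rule pushes this higher. Following every safe sequence of crossings, the most of the 8 that can be at the warehouse floor as the hand-cart arrives there on crossing 7 is 7 — never all 8.
So no plan with fewer than 9 crossings exists, and this one achieves 9:
1. 2 mutineers → the warehouse floor.  (the loading dock: 4O 2M; the warehouse floor: 0O 2M)
2. 1 mutineer ← the loading dock.  (the loading dock: 4O 3M; the warehouse floor: 0O 1M)
3. 3 mutineers → the warehouse floor.  (the loading dock: 4O 0M; the warehouse floor: 0O 4M)
4. 1 mutineer ← the loading dock.  (the loading dock: 4O 1M; the warehouse floor: 0O 3M)
5. 3 officers → the warehouse floor.  (the loading dock: 1O 1M; the warehouse floor: 3O 3M)
6. 1 officer and 1 mutineer ← the loading dock.  (the loading dock: 2O 2M; the warehouse floor: 2O 2M)
7. 2 officers → the warehouse floor.  (the loading dock: 0O 2M; the warehouse floor: 4O 2M)
8. 1 mutineer ← the loading dock.  (the loading dock: 0O 3M; the warehouse floor: 4O 1M)
9. 3 mutineers → the warehouse floor.  (the loading dock: 0O 0M; the warehouse floor: 4O 4M)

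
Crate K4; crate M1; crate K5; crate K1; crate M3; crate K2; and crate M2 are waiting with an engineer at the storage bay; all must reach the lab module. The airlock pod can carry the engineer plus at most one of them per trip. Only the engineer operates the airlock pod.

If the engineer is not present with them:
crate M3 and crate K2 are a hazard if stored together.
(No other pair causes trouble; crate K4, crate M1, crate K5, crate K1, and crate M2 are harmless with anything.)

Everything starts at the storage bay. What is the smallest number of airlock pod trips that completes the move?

13

Counting alone: the engineer can take at most 1 across per trip to the lab module, so moving all 7 needs at least 7 loaded trips out, with a return between consecutive ones — at least 13 crossings.
The plan below uses exactly 13 crossings, so it is optimal:
1. Engineer goes to the lab module with crate M3.
2. Engineer goes back to the storage bay alone.
3. Engineer goes to the lab module with crate K4.
4. Engineer goes back to the storage bay alone.
5. Engineer goes to the lab module with crate M1.
6. Engineer goes back to the storage bay alone.
7. Engineer goes to the lab module with crate K5.
8. Engineer goes back to the storage bay alone.
9. Engineer goes to the lab module with crate K1.
10. Engineer goes back to the storage bay alone.
11. Engineer goes to the lab module with crate M2.
12. Engineer goes back to the storage bay alone.
13. Engineer goes to the lab module with crate K2.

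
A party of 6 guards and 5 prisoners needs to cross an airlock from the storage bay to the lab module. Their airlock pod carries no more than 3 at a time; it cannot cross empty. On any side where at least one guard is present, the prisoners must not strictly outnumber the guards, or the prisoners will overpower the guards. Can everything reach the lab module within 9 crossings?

Yes

Yes — this plan uses 9 crossings (≤ 9):
1. 3 prisoners → the lab module.  (the storage bay: 6G 2P; the lab module: 0G 3P)
2. 1 prisoner ← the storage bay.  (the storage bay: 6G 3P; the lab module: 0G 2P)
3. 3 guards → the lab module.  (the storage bay: 3G 3P; the lab module: 3G 2P)
4. 1 guard ← the storage bay.  (the storage bay: 4G 3P; the lab module: 2G 2P)
5. 2 guards and 1 prisoner → the lab module.  (the storage bay: 2G 2P; the lab module: 4G 3P)
6. 1 guard ← the storage bay.  (the storage bay: 3G 2P; the lab module: 3G 3P)
7. 2 guards and 1 prisoner → the lab module.  (the storage bay: 1G 1P; the lab module: 5G 4P)
8. 1 guard ← the storage bay.  (the storage bay: 2G 1P; the lab module: 4G 4P)
9. 2 guards and 1 prisoner → the lab module.  (the storage bay: 0G 0P; the lab module: 6G 5P)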